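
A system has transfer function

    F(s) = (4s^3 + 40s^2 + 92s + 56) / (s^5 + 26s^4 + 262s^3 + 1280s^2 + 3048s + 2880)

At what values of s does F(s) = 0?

Set the numerator to zero: 4s^3 + 40s^2 + 92s + 56 = 0, i.e. 4·(s^3 + 10s^2 + 23s + 14) = 0.
Factoring: (s + 2)(s + 1)(s + 7) = 0.

s = -2, -1, -7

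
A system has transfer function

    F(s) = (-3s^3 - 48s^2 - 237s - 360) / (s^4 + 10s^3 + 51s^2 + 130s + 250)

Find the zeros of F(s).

Set the numerator to zero: -3s^3 - 48s^2 - 237s - 360 = 0, i.e. -3·(s^3 + 16s^2 + 79s + 120) = 0.
Factoring: (s + 3)(s + 5)(s + 8) = 0.

s = -3, -5, -8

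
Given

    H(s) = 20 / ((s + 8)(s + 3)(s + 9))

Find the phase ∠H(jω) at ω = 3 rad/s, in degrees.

∠H(j3) ≈ -83.99°

At s = j3: numerator = 20, denominator = 36 + j342.
∠H = ∠num − ∠den = 0° − (83.991°) = -83.99°.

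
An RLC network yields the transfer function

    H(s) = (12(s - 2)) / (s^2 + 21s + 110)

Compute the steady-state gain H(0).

Set s = 0: H(0) = (-24) / (110) = -12/55.

H(0) = -12/55 ≈ -0.2182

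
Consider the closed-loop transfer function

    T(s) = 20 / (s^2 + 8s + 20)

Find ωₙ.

Compare the denominator to the standard form s^2 + 2ζωₙs + ωₙ².
ωₙ² = 20, so ωₙ = √20 ≈ 4.472 rad/s.

ωₙ ≈ 4.472 rad/s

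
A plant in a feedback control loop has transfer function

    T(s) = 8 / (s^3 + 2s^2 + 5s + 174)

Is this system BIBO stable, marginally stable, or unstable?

The denominator s^3 + 2s^2 + 5s + 174 factors as (s^2 - 4s + 29)(s + 6), giving poles at s = 2 + 5j, 2 - 5j, -6.
Since the pole(s) at s = 2 ± 5j lie in the right half-plane, the system is unstable.

unstable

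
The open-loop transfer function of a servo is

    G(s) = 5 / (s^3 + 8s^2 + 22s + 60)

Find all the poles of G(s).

s = -1 ± 3j, -6

The poles are the roots of the denominator s^3 + 8s^2 + 22s + 60 = 0.
Trying s = -6: the polynomial evaluates to 0, so (s + 6) is a factor.
Dividing out leaves s^2 + 2s + 10 = 0.
The quadratic formula then gives s = -1 ± 3j.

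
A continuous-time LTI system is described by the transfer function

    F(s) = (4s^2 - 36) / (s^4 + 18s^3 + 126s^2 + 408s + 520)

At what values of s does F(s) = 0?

Set the numerator to zero: 4s^2 - 36 = 0, i.e. 4·(s^2 - 9) = 0.
Factoring: (s - 3)(s + 3) = 0.

s = 3, -3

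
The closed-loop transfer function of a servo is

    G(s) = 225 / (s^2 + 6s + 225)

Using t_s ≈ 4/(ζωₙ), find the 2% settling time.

t_s ≈ 1.333 s

Comparing s^2 + 6s + 225 to s^2 + 2ζωₙs + ωₙ²: ωₙ = 15 rad/s and ζ = 6/(2·15) = 0.2.
ζωₙ = 6/2 = 3, so t_s ≈ 4/(ζωₙ) = 4/3 ≈ 1.333 s.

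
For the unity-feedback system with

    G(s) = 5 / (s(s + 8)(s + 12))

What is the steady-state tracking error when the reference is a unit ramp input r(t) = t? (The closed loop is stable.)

e_ss = 19.20

G(s) has one pole at the origin.
This is a Type 1 system. Kv = lim_{s→0} s·G(s) = 5/96.
e_ss = 1/Kv = 1/(5/96) = 96/5 ≈ 19.20.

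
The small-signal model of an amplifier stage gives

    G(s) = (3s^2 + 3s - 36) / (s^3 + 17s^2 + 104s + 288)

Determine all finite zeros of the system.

Set the numerator to zero: 3s^2 + 3s - 36 = 0, i.e. 3·(s^2 + s - 12) = 0.
Factoring: (s - 3)(s + 4) = 0.

s = 3, -4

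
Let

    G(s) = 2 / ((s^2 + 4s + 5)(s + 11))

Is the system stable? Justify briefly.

stable

The poles can be read from the denominator factors: s = -2 ± j, -11.
Since all poles lie strictly in the left half-plane, the system is stable.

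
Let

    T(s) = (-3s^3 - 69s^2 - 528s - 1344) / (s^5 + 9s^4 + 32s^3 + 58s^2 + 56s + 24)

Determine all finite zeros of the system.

Set the numerator to zero: -3s^3 - 69s^2 - 528s - 1344 = 0, i.e. -3·(s^3 + 23s^2 + 176s + 448) = 0.
Factoring: (s + 8)^2(s + 7) = 0.

s = -8, -7, -8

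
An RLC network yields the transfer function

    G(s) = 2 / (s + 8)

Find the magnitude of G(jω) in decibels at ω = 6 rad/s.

|G(j6)|_dB ≈ -14.0 dB

Substitute s = j6: numerator = 2, denominator = 8 + j6.
|G(j6)| = |2| / |8 + j6| = 2 / 10 = 0.2000.
In decibels: 20·log₁₀(0.2000) ≈ -14.0 dB.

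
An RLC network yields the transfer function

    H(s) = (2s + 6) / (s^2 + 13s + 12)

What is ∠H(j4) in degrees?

∠H(j4) ≈ -41.27°

At s = j4: numerator = 6 + j8, denominator = -4 + j52.
∠H = ∠num − ∠den = 53.130° − (94.399°) = -41.27°.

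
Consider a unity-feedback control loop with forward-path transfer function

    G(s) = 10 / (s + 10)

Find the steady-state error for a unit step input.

e_ss = 0.5000

G(s) has no poles at the origin.
This is a Type 0 system. Kp = lim_{s→0} G(s) = 10/10 = 1.
e_ss = 1/(1 + Kp) = 1/(1 + 1) = 1/2 ≈ 0.5000.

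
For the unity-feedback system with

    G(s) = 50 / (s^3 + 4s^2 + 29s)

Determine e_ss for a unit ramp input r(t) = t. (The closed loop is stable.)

e_ss = 0.5800

G(s) has one pole at the origin.
This is a Type 1 system. Kv = lim_{s→0} s·G(s) = 50/29.
e_ss = 1/Kv = 1/(50/29) = 29/50 ≈ 0.5800.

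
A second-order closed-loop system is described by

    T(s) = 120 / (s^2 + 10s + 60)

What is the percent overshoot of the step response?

%OS ≈ 7.03%

Comparing s^2 + 10s + 60 to s^2 + 2ζωₙs + ωₙ²: ωₙ = √60 ≈ 7.746 rad/s and ζ = 10/(2·√60) ≈ 0.6455.
%OS = 100·exp(−πζ/√(1−ζ²)) = 100·exp(−π·0.6455/√(1−0.6455²)) ≈ 7.03%.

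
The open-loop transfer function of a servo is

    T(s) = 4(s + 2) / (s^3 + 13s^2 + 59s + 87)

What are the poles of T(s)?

The poles are the roots of the denominator s^3 + 13s^2 + 59s + 87 = 0.
Trying s = -3: the polynomial evaluates to 0, so (s + 3) is a factor.
Dividing out leaves s^2 + 10s + 29 = 0.
The quadratic formula then gives s = -5 ± 2j.

s = -5 ± 2j, -3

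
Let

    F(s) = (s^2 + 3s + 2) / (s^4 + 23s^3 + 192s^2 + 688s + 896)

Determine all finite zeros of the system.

Set the numerator to zero: s^2 + 3s + 2 = 0.
Factoring: (s + 1)(s + 2) = 0.

s = -1, -2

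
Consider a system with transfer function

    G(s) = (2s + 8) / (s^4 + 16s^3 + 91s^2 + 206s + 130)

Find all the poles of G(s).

The poles are the roots of the denominator s^4 + 16s^3 + 91s^2 + 206s + 130 = 0.
Trying s = -5: the polynomial evaluates to 0, so (s + 5) is a factor.
Dividing out leaves s^3 + 11s^2 + 36s + 26 = 0.
This factors further as (s^2 + 10s + 26)(s + 1) = 0.

s = -5 ± j, -5, -1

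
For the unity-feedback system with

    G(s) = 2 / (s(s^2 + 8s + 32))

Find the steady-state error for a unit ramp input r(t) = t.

G(s) has one pole at the origin.
This is a Type 1 system. Kv = lim_{s→0} s·G(s) = 2/32 = 1/16.
e_ss = 1/Kv = 1/(1/16) = 16.

e_ss = 16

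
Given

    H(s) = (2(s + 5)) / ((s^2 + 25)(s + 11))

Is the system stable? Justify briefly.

The poles can be read from the denominator factors: s = ±5j, -11.
Since the simple pole(s) at s = ±5j lie on the jω-axis with none in the right half-plane, the system is marginally stable.

marginally stable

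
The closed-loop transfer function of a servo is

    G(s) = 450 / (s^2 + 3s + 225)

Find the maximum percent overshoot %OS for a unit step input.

%OS ≈ 72.9%

Comparing s^2 + 3s + 225 to s^2 + 2ζωₙs + ωₙ²: ωₙ = 15 rad/s and ζ = 3/(2·15) = 0.1.
%OS = 100·exp(−πζ/√(1−ζ²)) = 100·exp(−π·0.1/√(1−0.1²)) ≈ 72.9%.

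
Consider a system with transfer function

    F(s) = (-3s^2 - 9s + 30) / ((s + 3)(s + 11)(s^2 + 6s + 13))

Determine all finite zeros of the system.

Set the numerator to zero: -3s^2 - 9s + 30 = 0, i.e. -3·(s^2 + 3s - 10) = 0.
Factoring: (s - 2)(s + 5) = 0.

s = 2, -5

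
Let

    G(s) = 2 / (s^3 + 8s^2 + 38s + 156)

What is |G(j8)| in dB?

Substitute s = j8: numerator = 2, denominator = -356 - j208.
|G(j8)| = |2| / |-356 - j208| = 2 / 412.31 ≈ 0.004851.
In decibels: 20·log₁₀(0.004851) ≈ -46.3 dB.

|G(j8)|_dB ≈ -46.3 dB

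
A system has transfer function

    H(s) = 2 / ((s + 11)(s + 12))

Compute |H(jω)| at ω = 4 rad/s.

|H(j4)| ≈ 0.01351

Substitute s = j4: numerator = 2, denominator = 116 + j92.
|H(j4)| = |2| / |116 + j92| = 2 / 148.05 ≈ 0.01351.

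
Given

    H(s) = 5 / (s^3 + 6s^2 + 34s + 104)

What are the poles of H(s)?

s = -4, -1 + 5j, -1 - 5j

The poles are the roots of the denominator s^3 + 6s^2 + 34s + 104 = 0.
Trying s = -4: the polynomial evaluates to 0, so (s + 4) is a factor.
Dividing out leaves s^2 + 2s + 26 = 0.
The quadratic formula then gives s = -1 ± 5j.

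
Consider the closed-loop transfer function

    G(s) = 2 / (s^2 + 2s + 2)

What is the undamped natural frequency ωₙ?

ωₙ ≈ 1.414 rad/s

Compare the denominator to the standard form s^2 + 2ζωₙs + ωₙ².
ωₙ² = 2, so ωₙ = √2 ≈ 1.414 rad/s.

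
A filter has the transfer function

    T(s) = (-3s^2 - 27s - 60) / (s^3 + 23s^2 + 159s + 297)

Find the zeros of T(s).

Set the numerator to zero: -3s^2 - 27s - 60 = 0, i.e. -3·(s^2 + 9s + 20) = 0.
Factoring: (s + 4)(s + 5) = 0.

s = -4, -5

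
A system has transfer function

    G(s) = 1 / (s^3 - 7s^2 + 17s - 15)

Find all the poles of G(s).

s = 2 ± j, 3

The poles are the roots of the denominator s^3 - 7s^2 + 17s - 15 = 0.
Trying s = 3: the polynomial evaluates to 0, so (s - 3) is a factor.
Dividing out leaves s^2 - 4s + 5 = 0.
The quadratic formula then gives s = 2 ± 1j.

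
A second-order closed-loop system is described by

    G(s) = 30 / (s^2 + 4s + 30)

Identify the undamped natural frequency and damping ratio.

ωₙ ≈ 5.477 rad/s, ζ ≈ 0.3651

Compare the denominator to the standard form s^2 + 2ζωₙs + ωₙ².
ωₙ² = 30, so ωₙ = √30 ≈ 5.477 rad/s.
2ζωₙ = 4, so ζ = 4/(2·√30) ≈ 0.3651.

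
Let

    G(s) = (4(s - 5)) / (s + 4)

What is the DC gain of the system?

G(0) = -5

At s = 0 each factor (s + a) contributes a and each (s^2 + bs + c) contributes c.
G(0) = 4·(-5) / ((4)) = -20/4 = -5.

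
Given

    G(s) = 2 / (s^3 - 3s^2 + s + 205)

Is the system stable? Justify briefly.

The denominator s^3 - 3s^2 + s + 205 factors as (s^2 - 8s + 41)(s + 5), giving poles at s = 4 + 5j, 4 - 5j, -5.
Since the pole(s) at s = 4 ± 5j lie in the right half-plane, the system is unstable.

unstable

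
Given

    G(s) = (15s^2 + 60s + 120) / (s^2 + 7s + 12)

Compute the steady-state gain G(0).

G(0) = 10

Set s = 0: G(0) = (120) / (12) = 10.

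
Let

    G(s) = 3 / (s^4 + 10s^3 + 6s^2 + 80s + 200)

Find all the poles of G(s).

s = 1 ± 3j, -2, -10

The poles are the roots of the denominator s^4 + 10s^3 + 6s^2 + 80s + 200 = 0.
Trying s = -2: the polynomial evaluates to 0, so (s + 2) is a factor.
Dividing out leaves s^3 + 8s^2 - 10s + 100 = 0.
This factors further as (s^2 - 2s + 10)(s + 10) = 0.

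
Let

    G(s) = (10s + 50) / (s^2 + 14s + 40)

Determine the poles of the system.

s = -4, -10

The poles are the roots of the denominator s^2 + 14s + 40 = 0.
Factoring: (s + 4)(s + 10) = 0, so s = -4 and s = -10.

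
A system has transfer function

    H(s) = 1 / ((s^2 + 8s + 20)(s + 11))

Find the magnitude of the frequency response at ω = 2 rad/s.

|H(j2)| ≈ 0.003953

Substitute s = j2: numerator = 1, denominator = 144 + j208.
|H(j2)| = |1| / |144 + j208| = 1 / 252.98 ≈ 0.003953.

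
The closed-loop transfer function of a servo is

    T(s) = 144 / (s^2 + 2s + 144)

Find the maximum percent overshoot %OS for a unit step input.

%OS ≈ 76.9%

Comparing s^2 + 2s + 144 to s^2 + 2ζωₙs + ωₙ²: ωₙ = 12 rad/s and ζ = 2/(2·12) ≈ 0.08333.
%OS = 100·exp(−πζ/√(1−ζ²)) = 100·exp(−π·0.08333/√(1−0.08333²)) ≈ 76.9%.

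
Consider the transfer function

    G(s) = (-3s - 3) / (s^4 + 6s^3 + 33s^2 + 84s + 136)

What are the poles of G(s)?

s = -1 ± 4j, -2 ± 2j

The poles are the roots of the denominator s^4 + 6s^3 + 33s^2 + 84s + 136 = 0.
No real roots exist; factor into two real quadratics: (s^2 + 2s + 17)(s^2 + 4s + 8) = 0.
Each quadratic gives a conjugate pair via the quadratic formula.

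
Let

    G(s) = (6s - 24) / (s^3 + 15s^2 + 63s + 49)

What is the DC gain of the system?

G(0) = -24/49 ≈ -0.4898

Set s = 0: G(0) = (-24) / (49) = -24/49.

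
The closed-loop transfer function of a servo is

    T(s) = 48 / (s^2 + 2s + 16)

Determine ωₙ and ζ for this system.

ωₙ = 4 rad/s, ζ = 0.25

Compare the denominator to the standard form s^2 + 2ζωₙs + ωₙ².
ωₙ² = 16, so ωₙ = 4 rad/s.
2ζωₙ = 2, so ζ = 2/(2·4) = 0.25.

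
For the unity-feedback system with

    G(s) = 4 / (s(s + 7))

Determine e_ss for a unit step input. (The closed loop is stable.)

G(s) has one pole at the origin.
This is a Type 1 system; for a step input the steady-state error is zero.

e_ss = 0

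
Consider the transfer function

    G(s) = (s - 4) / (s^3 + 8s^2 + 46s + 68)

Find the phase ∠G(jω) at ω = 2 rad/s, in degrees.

At s = j2: numerator = -4 + j2, denominator = 36 + j84.
∠G = ∠num − ∠den = 153.43° − (66.801°) = 86.63°.

∠G(j2) ≈ 86.63°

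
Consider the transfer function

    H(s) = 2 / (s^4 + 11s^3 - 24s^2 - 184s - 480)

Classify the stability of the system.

The denominator s^4 + 11s^3 - 24s^2 - 184s - 480 factors as (s - 5)(s^2 + 4s + 8)(s + 12), giving poles at s = 5, -2 + 2j, -2 - 2j, -12.
Since the pole(s) at s = 5 lie in the right half-plane, the system is unstable.

unstable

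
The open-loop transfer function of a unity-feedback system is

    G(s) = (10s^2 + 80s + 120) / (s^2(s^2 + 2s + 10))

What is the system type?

Type 2

The denominator has 2 factors of s at the origin (free integrators), so this is a Type 2 system.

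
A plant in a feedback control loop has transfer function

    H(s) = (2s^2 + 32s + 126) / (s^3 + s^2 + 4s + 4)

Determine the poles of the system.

s = ±2j, -1

The poles are the roots of the denominator s^3 + s^2 + 4s + 4 = 0.
Trying s = -1: the polynomial evaluates to 0, so (s + 1) is a factor.
Dividing out leaves s^2 + 4 = 0.
The quadratic formula then gives s = 0 ± 2j.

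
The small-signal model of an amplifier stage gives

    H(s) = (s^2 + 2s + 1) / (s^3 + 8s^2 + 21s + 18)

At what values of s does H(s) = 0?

Set the numerator to zero: s^2 + 2s + 1 = 0.
Factoring: (s + 1)^2 = 0.

s = -1, -1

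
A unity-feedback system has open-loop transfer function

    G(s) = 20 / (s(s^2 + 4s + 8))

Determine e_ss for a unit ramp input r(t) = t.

G(s) has one pole at the origin.
This is a Type 1 system. Kv = lim_{s→0} s·G(s) = 20/8 = 5/2.
e_ss = 1/Kv = 1/(5/2) = 2/5 ≈ 0.4000.

e_ss = 0.4000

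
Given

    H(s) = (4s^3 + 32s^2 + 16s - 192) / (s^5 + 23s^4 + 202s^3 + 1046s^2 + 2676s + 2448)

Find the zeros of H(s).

Set the numerator to zero: 4s^3 + 32s^2 + 16s - 192 = 0, i.e. 4·(s^3 + 8s^2 + 4s - 48) = 0.
Factoring: (s - 2)(s + 6)(s + 4) = 0.

s = 2, -6, -4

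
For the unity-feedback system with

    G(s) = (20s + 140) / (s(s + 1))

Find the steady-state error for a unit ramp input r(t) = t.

G(s) has one pole at the origin.
This is a Type 1 system. Kv = lim_{s→0} s·G(s) = 140/1.
e_ss = 1/Kv = 1/(140) = 1/140 ≈ 0.007143.

e_ss = 0.007143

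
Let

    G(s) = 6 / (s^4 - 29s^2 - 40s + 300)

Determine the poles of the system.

s = -4 ± 2j, 3, 5

The poles are the roots of the denominator s^4 - 29s^2 - 40s + 300 = 0.
Trying s = 3: the polynomial evaluates to 0, so (s - 3) is a factor.
Dividing out leaves s^3 + 3s^2 - 20s - 100 = 0.
This factors further as (s^2 + 8s + 20)(s - 5) = 0.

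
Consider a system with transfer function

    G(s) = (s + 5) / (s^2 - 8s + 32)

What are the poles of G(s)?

The poles are the roots of the denominator s^2 - 8s + 32 = 0.
Using the quadratic formula: s = (8 ± √(-64))/2 = 4 ± 4j.

s = 4 + 4j, 4 - 4j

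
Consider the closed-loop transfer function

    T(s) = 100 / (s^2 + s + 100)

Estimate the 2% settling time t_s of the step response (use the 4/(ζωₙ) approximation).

t_s ≈ 8 s

Comparing s^2 + s + 100 to s^2 + 2ζωₙs + ωₙ²: ωₙ = 10 rad/s and ζ = 1/(2·10) = 0.05.
ζωₙ = 1/2 = 0.5, so t_s ≈ 4/(ζωₙ) = 4/0.5 = 8 s.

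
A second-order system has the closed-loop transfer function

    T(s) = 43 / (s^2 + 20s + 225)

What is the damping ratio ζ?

Compare the denominator to the standard form s^2 + 2ζωₙs + ωₙ².
ωₙ² = 225, so ωₙ = 15 rad/s.
2ζωₙ = 20, so ζ = 20/(2·15) ≈ 0.6667.

ζ ≈ 0.6667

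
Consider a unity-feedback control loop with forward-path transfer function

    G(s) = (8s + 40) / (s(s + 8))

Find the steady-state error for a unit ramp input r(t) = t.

e_ss = 0.2000

G(s) has one pole at the origin.
This is a Type 1 system. Kv = lim_{s→0} s·G(s) = 40/8 = 5.
e_ss = 1/Kv = 1/(5) = 1/5 ≈ 0.2000.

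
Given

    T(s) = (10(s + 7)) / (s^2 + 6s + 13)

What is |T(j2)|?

|T(j2)| ≈ 4.853

Substitute s = j2: numerator = 70 + j20, denominator = 9 + j12.
|T(j2)| = |70 + j20| / |9 + j12| = 72.801 / 15 ≈ 4.853.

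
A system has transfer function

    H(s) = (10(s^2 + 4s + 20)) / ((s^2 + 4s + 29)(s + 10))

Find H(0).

H(0) = 20/29 ≈ 0.6897

At s = 0 each factor (s + a) contributes a and each (s^2 + bs + c) contributes c.
H(0) = 10·(20) / ((29) · (10)) = 200/290 = 20/29.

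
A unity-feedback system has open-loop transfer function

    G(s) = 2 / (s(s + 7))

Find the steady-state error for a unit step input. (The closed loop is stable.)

G(s) has one pole at the origin.
This is a Type 1 system; for a step input the steady-state error is zero.

e_ss = 0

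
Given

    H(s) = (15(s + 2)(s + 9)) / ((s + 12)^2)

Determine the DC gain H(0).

At s = 0 each factor (s + a) contributes a and each (s^2 + bs + c) contributes c.
H(0) = 15·(2) · (9) / ((12) · (12)) = 270/144 = 15/8.

H(0) = 15/8 ≈ 1.875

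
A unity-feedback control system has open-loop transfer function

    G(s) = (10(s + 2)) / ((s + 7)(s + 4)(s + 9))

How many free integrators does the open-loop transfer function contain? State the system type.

The denominator has no factor of s at the origin — no free integrator — so this is a Type 0 system.

Type 0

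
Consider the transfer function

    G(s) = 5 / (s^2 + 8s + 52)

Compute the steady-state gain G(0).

G(0) = 5/52 ≈ 0.09615

At s = 0 each factor (s + a) contributes a and each (s^2 + bs + c) contributes c.
G(0) = 5·1 / ((52)) = 5/52 = 5/52.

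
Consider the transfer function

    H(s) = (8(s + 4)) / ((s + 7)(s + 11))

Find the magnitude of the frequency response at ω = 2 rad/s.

|H(j2)| ≈ 0.4396

Substitute s = j2: numerator = 32 + j16, denominator = 73 + j36.
|H(j2)| = |32 + j16| / |73 + j36| = 35.777 / 81.394 ≈ 0.4396.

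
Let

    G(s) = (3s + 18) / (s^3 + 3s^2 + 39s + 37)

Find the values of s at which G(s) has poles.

s = -1 + 6j, -1 - 6j, -1

The poles are the roots of the denominator s^3 + 3s^2 + 39s + 37 = 0.
Trying s = -1: the polynomial evaluates to 0, so (s + 1) is a factor.
Dividing out leaves s^2 + 2s + 37 = 0.
The quadratic formula then gives s = -1 ± 6j.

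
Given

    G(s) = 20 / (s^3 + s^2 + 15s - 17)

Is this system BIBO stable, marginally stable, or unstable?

unstable

The denominator s^3 + s^2 + 15s - 17 factors as (s^2 + 2s + 17)(s - 1), giving poles at s = -1 + 4j, -1 - 4j, 1.
Since the pole(s) at s = 1 lie in the right half-plane, the system is unstable.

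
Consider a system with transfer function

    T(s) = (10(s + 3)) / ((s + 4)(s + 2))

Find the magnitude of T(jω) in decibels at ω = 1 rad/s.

|T(j1)|_dB ≈ 10.7 dB

Substitute s = j1: numerator = 30 + j10, denominator = 7 + j6.
|T(j1)| = |30 + j10| / |7 + j6| = 31.623 / 9.2195 ≈ 3.430.
In decibels: 20·log₁₀(3.430) ≈ 10.7 dB.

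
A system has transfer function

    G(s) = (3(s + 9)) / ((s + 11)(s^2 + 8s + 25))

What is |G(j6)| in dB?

|G(j6)|_dB ≈ -25.6 dB

Substitute s = j6: numerator = 27 + j18, denominator = -409 + j462.
|G(j6)| = |27 + j18| / |-409 + j462| = 32.450 / 617.03 ≈ 0.05259.
In decibels: 20·log₁₀(0.05259) ≈ -25.6 dB.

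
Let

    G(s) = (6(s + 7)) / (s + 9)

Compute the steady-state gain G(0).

At s = 0 each factor (s + a) contributes a and each (s^2 + bs + c) contributes c.
G(0) = 6·(7) / ((9)) = 42/9 = 14/3.

G(0) = 14/3 ≈ 4.667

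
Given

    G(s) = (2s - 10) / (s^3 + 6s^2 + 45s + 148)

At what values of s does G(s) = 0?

Set the numerator to zero: 2s - 10 = 0, i.e. 2·(s - 5) = 0.
So s = 5.

s = 5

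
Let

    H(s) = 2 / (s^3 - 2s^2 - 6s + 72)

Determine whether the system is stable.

unstable

The denominator s^3 - 2s^2 - 6s + 72 factors as (s + 4)(s^2 - 6s + 18), giving poles at s = -4, 3 ± 3j.
Since the pole(s) at s = 3 ± 3j lie in the right half-plane, the system is unstable.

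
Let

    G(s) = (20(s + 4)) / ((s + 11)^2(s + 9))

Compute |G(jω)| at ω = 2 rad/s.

|G(j2)| ≈ 0.07761

Substitute s = j2: numerator = 80 + j40, denominator = 965 + j630.
|G(j2)| = |80 + j40| / |965 + j630| = 89.443 / 1152.4 ≈ 0.07761.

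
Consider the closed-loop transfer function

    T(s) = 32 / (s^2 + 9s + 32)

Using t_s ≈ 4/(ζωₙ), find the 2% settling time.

t_s ≈ 0.8889 s

Comparing s^2 + 9s + 32 to s^2 + 2ζωₙs + ωₙ²: ωₙ = √32 ≈ 5.657 rad/s and ζ = 9/(2·√32) ≈ 0.7955.
ζωₙ = 9/2 = 4.5, so t_s ≈ 4/(ζωₙ) = 4/4.5 ≈ 0.8889 s.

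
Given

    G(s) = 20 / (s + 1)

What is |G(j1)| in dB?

|G(j1)|_dB ≈ 23.0 dB

Substitute s = j1: numerator = 20, denominator = 1 + j1.
|G(j1)| = |20| / |1 + j1| = 20 / 1.4142 ≈ 14.14.
In decibels: 20·log₁₀(14.14) ≈ 23.0 dB.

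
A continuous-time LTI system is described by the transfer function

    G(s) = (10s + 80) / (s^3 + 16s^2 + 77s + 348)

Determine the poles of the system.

s = -2 ± 5j, -12

The poles are the roots of the denominator s^3 + 16s^2 + 77s + 348 = 0.
Trying s = -12: the polynomial evaluates to 0, so (s + 12) is a factor.
Dividing out leaves s^2 + 4s + 29 = 0.
The quadratic formula then gives s = -2 ± 5j.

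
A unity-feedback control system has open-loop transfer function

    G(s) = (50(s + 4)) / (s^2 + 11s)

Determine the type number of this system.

The denominator has 1 factor of s at the origin (free integrator), so this is a Type 1 system.

Type 1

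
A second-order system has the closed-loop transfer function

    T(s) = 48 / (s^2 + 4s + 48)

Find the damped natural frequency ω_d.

ω_d ≈ 6.633 rad/s

Comparing s^2 + 4s + 48 to s^2 + 2ζωₙs + ωₙ²: ωₙ = √48 ≈ 6.928 rad/s and ζ = 4/(2·√48) ≈ 0.2887.
ζωₙ = 4/2 = 2, so ω_d = ωₙ√(1−ζ²) = √(ωₙ² − (ζωₙ)²) = √(48 − 2²) = √44 ≈ 6.633 rad/s.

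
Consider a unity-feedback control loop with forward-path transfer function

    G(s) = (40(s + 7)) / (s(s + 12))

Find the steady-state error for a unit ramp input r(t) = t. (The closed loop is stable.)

G(s) has one pole at the origin.
This is a Type 1 system. Kv = lim_{s→0} s·G(s) = 280/12 = 70/3.
e_ss = 1/Kv = 1/(70/3) = 3/70 ≈ 0.04286.

e_ss = 0.04286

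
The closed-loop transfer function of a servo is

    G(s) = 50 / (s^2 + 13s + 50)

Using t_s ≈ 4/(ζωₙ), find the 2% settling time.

Comparing s^2 + 13s + 50 to s^2 + 2ζωₙs + ωₙ²: ωₙ = √50 ≈ 7.071 rad/s and ζ = 13/(2·√50) ≈ 0.9192.
ζωₙ = 13/2 = 6.5, so t_s ≈ 4/(ζωₙ) = 4/6.5 ≈ 0.6154 s.

t_s ≈ 0.6154 s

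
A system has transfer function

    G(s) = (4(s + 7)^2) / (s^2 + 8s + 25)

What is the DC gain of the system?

Set s = 0: G(0) = (196) / (25) = 196/25.

G(0) = 196/25 ≈ 7.840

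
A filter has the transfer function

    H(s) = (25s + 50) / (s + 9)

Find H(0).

Set s = 0: H(0) = (50) / (9) = 50/9.

H(0) = 50/9 ≈ 5.556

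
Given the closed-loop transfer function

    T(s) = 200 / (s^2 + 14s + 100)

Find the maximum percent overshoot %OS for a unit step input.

%OS ≈ 4.60%

Comparing s^2 + 14s + 100 to s^2 + 2ζωₙs + ωₙ²: ωₙ = 10 rad/s and ζ = 14/(2·10) = 0.7.
%OS = 100·exp(−πζ/√(1−ζ²)) = 100·exp(−π·0.7/√(1−0.7²)) ≈ 4.60%.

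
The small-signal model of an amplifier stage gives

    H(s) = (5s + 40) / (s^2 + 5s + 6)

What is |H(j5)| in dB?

|H(j5)|_dB ≈ 3.53 dB

Substitute s = j5: numerator = 40 + j25, denominator = -19 + j25.
|H(j5)| = |40 + j25| / |-19 + j25| = 47.170 / 31.401 ≈ 1.502.
In decibels: 20·log₁₀(1.502) ≈ 3.53 dB.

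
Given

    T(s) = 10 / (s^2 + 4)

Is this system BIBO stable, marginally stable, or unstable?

marginally stable

The denominator s^2 + 4 factors as (s^2 + 4), giving poles at s = 2j, -2j.
Since the simple pole(s) at s = 2j, -2j lie on the jω-axis with none in the right half-plane, the system is marginally stable.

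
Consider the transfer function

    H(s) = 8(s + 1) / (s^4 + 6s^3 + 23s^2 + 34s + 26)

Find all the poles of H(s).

s = -2 + 3j, -2 - 3j, -1 + j, -1 - j

The poles are the roots of the denominator s^4 + 6s^3 + 23s^2 + 34s + 26 = 0.
No real roots exist; factor into two real quadratics: (s^2 + 4s + 13)(s^2 + 2s + 2) = 0.
Each quadratic gives a conjugate pair via the quadratic formula.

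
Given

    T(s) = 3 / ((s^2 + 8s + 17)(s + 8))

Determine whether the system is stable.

The poles can be read from the denominator factors: s = -4 ± j, -8.
Since all poles lie strictly in the left half-plane, the system is stable.

stable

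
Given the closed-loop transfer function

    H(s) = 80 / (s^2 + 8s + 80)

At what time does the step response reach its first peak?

t_p ≈ 0.3927 s

Comparing s^2 + 8s + 80 to s^2 + 2ζωₙs + ωₙ²: ωₙ = √80 ≈ 8.944 rad/s and ζ = 8/(2·√80) ≈ 0.4472.
ζωₙ = 8/2 = 4, so ω_d = ωₙ√(1−ζ²) = √(ωₙ² − (ζωₙ)²) = √(80 − 4²) = √64 = 8 rad/s.
t_p = π/ω_d = π/8 ≈ 0.3927 s.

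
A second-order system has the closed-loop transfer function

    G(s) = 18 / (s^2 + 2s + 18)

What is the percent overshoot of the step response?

Comparing s^2 + 2s + 18 to s^2 + 2ζωₙs + ωₙ²: ωₙ = √18 ≈ 4.243 rad/s and ζ = 2/(2·√18) ≈ 0.2357.
%OS = 100·exp(−πζ/√(1−ζ²)) = 100·exp(−π·0.2357/√(1−0.2357²)) ≈ 46.7%.

%OS ≈ 46.7%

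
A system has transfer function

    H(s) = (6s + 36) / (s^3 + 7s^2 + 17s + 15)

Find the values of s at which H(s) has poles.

s = -2 + j, -2 - j, -3

The poles are the roots of the denominator s^3 + 7s^2 + 17s + 15 = 0.
Trying s = -3: the polynomial evaluates to 0, so (s + 3) is a factor.
Dividing out leaves s^2 + 4s + 5 = 0.
The quadratic formula then gives s = -2 ± 1j.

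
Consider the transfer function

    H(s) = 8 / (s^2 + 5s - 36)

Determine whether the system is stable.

The denominator s^2 + 5s - 36 factors as (s + 9)(s - 4), giving poles at s = -9, 4.
Since the pole(s) at s = 4 lie in the right half-plane, the system is unstable.

unstable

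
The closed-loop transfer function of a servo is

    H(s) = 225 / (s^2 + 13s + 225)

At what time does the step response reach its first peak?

Comparing s^2 + 13s + 225 to s^2 + 2ζωₙs + ωₙ²: ωₙ = 15 rad/s and ζ = 13/(2·15) ≈ 0.4333.
ζωₙ = 13/2 = 6.5, so ω_d = ωₙ√(1−ζ²) = √(ωₙ² − (ζωₙ)²) = √(225 − 6.5²) = √182.75 ≈ 13.52 rad/s.
t_p = π/ω_d = π/13.52 ≈ 0.2324 s.

t_p ≈ 0.2324 s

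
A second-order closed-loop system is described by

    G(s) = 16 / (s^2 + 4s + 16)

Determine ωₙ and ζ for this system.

ωₙ = 4 rad/s, ζ = 0.5

Compare the denominator to the standard form s^2 + 2ζωₙs + ωₙ².
ωₙ² = 16, so ωₙ = 4 rad/s.
2ζωₙ = 4, so ζ = 4/(2·4) = 0.5.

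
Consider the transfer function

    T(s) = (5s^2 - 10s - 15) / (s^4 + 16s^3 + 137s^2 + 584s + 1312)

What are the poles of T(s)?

The poles are the roots of the denominator s^4 + 16s^3 + 137s^2 + 584s + 1312 = 0.
No real roots exist; factor into two real quadratics: (s^2 + 8s + 32)(s^2 + 8s + 41) = 0.
Each quadratic gives a conjugate pair via the quadratic formula.

s = -4 + 4j, -4 - 4j, -4 + 5j, -4 - 5j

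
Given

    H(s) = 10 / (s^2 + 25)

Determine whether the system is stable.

The denominator s^2 + 25 factors as (s^2 + 25), giving poles at s = 5j, -5j.
Since the simple pole(s) at s = ±5j lie on the jω-axis with none in the right half-plane, the system is marginally stable.

marginally stable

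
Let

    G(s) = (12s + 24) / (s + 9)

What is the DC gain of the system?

G(0) = 8/3 ≈ 2.667

Set s = 0: G(0) = (24) / (9) = 8/3.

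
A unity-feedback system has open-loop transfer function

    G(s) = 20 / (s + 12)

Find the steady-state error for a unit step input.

G(s) has no poles at the origin.
This is a Type 0 system. Kp = lim_{s→0} G(s) = 20/12 = 5/3.
e_ss = 1/(1 + Kp) = 1/(1 + 5/3) = 3/8 ≈ 0.3750.

e_ss = 0.3750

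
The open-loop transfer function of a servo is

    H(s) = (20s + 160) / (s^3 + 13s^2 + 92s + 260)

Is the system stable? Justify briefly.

stable

The denominator s^3 + 13s^2 + 92s + 260 factors as (s^2 + 8s + 52)(s + 5), giving poles at s = -4 ± 6j, -5.
Since all poles lie strictly in the left half-plane, the system is stable.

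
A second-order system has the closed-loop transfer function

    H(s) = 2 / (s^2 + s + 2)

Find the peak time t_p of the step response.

Comparing s^2 + s + 2 to s^2 + 2ζωₙs + ωₙ²: ωₙ = √2 ≈ 1.414 rad/s and ζ = 1/(2·√2) ≈ 0.3536.
ζωₙ = 1/2 = 0.5, so ω_d = ωₙ√(1−ζ²) = √(ωₙ² − (ζωₙ)²) = √(2 − 0.5²) = √1.75 ≈ 1.323 rad/s.
t_p = π/ω_d = π/1.323 ≈ 2.375 s.

t_p ≈ 2.375 s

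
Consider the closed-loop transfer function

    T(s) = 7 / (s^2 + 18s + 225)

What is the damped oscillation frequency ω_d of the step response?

Comparing s^2 + 18s + 225 to s^2 + 2ζωₙs + ωₙ²: ωₙ = 15 rad/s and ζ = 18/(2·15) = 0.6.
ζωₙ = 18/2 = 9, so ω_d = ωₙ√(1−ζ²) = √(ωₙ² − (ζωₙ)²) = √(225 − 9²) = √144 = 12 rad/s.

ω_d = 12 rad/s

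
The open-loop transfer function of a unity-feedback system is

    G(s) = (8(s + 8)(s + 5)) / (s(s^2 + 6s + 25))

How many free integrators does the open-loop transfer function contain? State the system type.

The denominator has 1 factor of s at the origin (free integrator), so this is a Type 1 system.

Type 1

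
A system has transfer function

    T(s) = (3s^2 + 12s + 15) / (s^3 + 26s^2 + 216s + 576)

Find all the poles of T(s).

The poles are the roots of the denominator s^3 + 26s^2 + 216s + 576 = 0.
Trying s = -6: the polynomial evaluates to 0, so (s + 6) is a factor.
Dividing out leaves s^2 + 20s + 96 = 0.
Factoring the quadratic: (s + 8)(s + 12) = 0.

s = -6, -8, -12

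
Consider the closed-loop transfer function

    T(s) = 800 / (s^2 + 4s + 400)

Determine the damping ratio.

ζ = 0.1

Compare the denominator to the standard form s^2 + 2ζωₙs + ωₙ².
ωₙ² = 400, so ωₙ = 20 rad/s.
2ζωₙ = 4, so ζ = 4/(2·20) = 0.1.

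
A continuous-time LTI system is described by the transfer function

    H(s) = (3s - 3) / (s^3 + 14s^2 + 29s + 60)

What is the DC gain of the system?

Set s = 0: H(0) = (-3) / (60) = -1/20.

H(0) = -1/20 ≈ -0.05000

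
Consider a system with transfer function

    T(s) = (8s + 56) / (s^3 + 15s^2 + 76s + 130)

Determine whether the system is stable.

The denominator s^3 + 15s^2 + 76s + 130 factors as (s^2 + 10s + 26)(s + 5), giving poles at s = -5 ± j, -5.
Since all poles lie strictly in the left half-plane, the system is stable.

stable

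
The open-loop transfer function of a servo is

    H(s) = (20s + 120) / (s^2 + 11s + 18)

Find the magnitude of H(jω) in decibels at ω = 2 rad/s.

|H(j2)|_dB ≈ 13.7 dB

Substitute s = j2: numerator = 120 + j40, denominator = 14 + j22.
|H(j2)| = |120 + j40| / |14 + j22| = 126.49 / 26.077 ≈ 4.851.
In decibels: 20·log₁₀(4.851) ≈ 13.7 dB.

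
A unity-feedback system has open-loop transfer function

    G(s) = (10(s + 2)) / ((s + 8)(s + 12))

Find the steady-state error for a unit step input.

G(s) has no poles at the origin.
This is a Type 0 system. Kp = lim_{s→0} G(s) = 20/96 = 5/24.
e_ss = 1/(1 + Kp) = 1/(1 + 5/24) = 24/29 ≈ 0.8276.

e_ss = 0.8276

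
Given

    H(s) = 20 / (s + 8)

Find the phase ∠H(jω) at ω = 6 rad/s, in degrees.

∠H(j6) ≈ -36.87°

At s = j6: numerator = 20, denominator = 8 + j6.
∠H = ∠num − ∠den = 0° − (36.870°) = -36.87°.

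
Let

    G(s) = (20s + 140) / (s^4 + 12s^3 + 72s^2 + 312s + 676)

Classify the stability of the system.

stable

The denominator s^4 + 12s^3 + 72s^2 + 312s + 676 factors as (s^2 + 10s + 26)(s^2 + 2s + 26), giving poles at s = -5 ± j, -1 ± 5j.
Since all poles lie strictly in the left half-plane, the system is stable.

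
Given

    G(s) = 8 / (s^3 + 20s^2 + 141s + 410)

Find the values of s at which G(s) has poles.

s = -5 ± 4j, -10

The poles are the roots of the denominator s^3 + 20s^2 + 141s + 410 = 0.
Trying s = -10: the polynomial evaluates to 0, so (s + 10) is a factor.
Dividing out leaves s^2 + 10s + 41 = 0.
The quadratic formula then gives s = -5 ± 4j.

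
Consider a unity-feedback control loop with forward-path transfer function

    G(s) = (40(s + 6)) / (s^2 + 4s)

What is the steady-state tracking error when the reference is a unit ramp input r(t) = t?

e_ss = 0.01667

G(s) has one pole at the origin.
This is a Type 1 system. Kv = lim_{s→0} s·G(s) = 240/4 = 60.
e_ss = 1/Kv = 1/(60) = 1/60 ≈ 0.01667.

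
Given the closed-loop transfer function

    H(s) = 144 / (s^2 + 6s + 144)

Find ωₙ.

Compare the denominator to the standard form s^2 + 2ζωₙs + ωₙ².
ωₙ² = 144, so ωₙ = 12 rad/s.

ωₙ = 12 rad/s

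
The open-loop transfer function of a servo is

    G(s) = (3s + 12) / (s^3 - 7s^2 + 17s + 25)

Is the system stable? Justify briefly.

unstable

The denominator s^3 - 7s^2 + 17s + 25 factors as (s^2 - 8s + 25)(s + 1), giving poles at s = 4 ± 3j, -1.
Since the pole(s) at s = 4 + 3j, 4 - 3j lie in the right half-plane, the system is unstable.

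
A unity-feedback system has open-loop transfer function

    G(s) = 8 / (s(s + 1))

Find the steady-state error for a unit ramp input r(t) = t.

e_ss = 0.1250

G(s) has one pole at the origin.
This is a Type 1 system. Kv = lim_{s→0} s·G(s) = 8/1.
e_ss = 1/Kv = 1/(8) = 1/8 ≈ 0.1250.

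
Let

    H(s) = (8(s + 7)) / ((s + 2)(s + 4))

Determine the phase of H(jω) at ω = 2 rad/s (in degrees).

At s = j2: numerator = 56 + j16, denominator = 4 + j12.
∠H = ∠num − ∠den = 15.945° − (71.565°) = -55.62°.

∠H(j2) ≈ -55.62°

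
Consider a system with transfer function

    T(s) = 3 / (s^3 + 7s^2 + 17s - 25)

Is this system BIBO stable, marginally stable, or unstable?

unstable

The denominator s^3 + 7s^2 + 17s - 25 factors as (s^2 + 8s + 25)(s - 1), giving poles at s = -4 ± 3j, 1.
Since the pole(s) at s = 1 lie in the right half-plane, the system is unstable.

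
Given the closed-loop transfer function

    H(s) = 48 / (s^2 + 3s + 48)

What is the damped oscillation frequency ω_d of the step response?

ω_d ≈ 6.764 rad/s

Comparing s^2 + 3s + 48 to s^2 + 2ζωₙs + ωₙ²: ωₙ = √48 ≈ 6.928 rad/s and ζ = 3/(2·√48) ≈ 0.2165.
ζωₙ = 3/2 = 1.5, so ω_d = ωₙ√(1−ζ²) = √(ωₙ² − (ζωₙ)²) = √(48 − 1.5²) = √45.75 ≈ 6.764 rad/s.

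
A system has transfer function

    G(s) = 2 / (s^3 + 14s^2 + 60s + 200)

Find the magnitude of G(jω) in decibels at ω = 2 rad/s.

Substitute s = j2: numerator = 2, denominator = 144 + j112.
|G(j2)| = |2| / |144 + j112| = 2 / 182.43 ≈ 0.01096.
In decibels: 20·log₁₀(0.01096) ≈ -39.2 dB.

|G(j2)|_dB ≈ -39.2 dB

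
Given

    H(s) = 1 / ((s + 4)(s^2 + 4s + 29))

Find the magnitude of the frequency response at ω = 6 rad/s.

|H(j6)| ≈ 0.005547

Substitute s = j6: numerator = 1, denominator = -172 + j54.
|H(j6)| = |1| / |-172 + j54| = 1 / 180.28 ≈ 0.005547.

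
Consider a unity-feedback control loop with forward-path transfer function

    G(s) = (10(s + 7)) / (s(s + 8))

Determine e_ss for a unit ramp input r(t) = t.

e_ss = 0.1143

G(s) has one pole at the origin.
This is a Type 1 system. Kv = lim_{s→0} s·G(s) = 70/8 = 35/4.
e_ss = 1/Kv = 1/(35/4) = 4/35 ≈ 0.1143.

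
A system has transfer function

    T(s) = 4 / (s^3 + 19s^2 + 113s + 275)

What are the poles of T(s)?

s = -4 + 3j, -4 - 3j, -11

The poles are the roots of the denominator s^3 + 19s^2 + 113s + 275 = 0.
Trying s = -11: the polynomial evaluates to 0, so (s + 11) is a factor.
Dividing out leaves s^2 + 8s + 25 = 0.
The quadratic formula then gives s = -4 ± 3j.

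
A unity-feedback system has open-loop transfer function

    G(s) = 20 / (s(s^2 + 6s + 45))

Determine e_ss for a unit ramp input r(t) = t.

e_ss = 2.250

G(s) has one pole at the origin.
This is a Type 1 system. Kv = lim_{s→0} s·G(s) = 20/45 = 4/9.
e_ss = 1/Kv = 1/(4/9) = 9/4 ≈ 2.250.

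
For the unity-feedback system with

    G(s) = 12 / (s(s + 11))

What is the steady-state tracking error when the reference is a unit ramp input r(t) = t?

G(s) has one pole at the origin.
This is a Type 1 system. Kv = lim_{s→0} s·G(s) = 12/11.
e_ss = 1/Kv = 1/(12/11) = 11/12 ≈ 0.9167.

e_ss = 0.9167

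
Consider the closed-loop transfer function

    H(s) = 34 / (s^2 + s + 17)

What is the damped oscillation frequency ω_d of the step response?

Comparing s^2 + s + 17 to s^2 + 2ζωₙs + ωₙ²: ωₙ = √17 ≈ 4.123 rad/s and ζ = 1/(2·√17) ≈ 0.1213.
ζωₙ = 1/2 = 0.5, so ω_d = ωₙ√(1−ζ²) = √(ωₙ² − (ζωₙ)²) = √(17 − 0.5²) = √16.75 ≈ 4.093 rad/s.

ω_d ≈ 4.093 rad/s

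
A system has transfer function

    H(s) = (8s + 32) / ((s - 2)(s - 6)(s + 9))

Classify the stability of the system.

The poles can be read from the denominator factors: s = 2, 6, -9.
Since the pole(s) at s = 2, 6 lie in the right half-plane, the system is unstable.

unstable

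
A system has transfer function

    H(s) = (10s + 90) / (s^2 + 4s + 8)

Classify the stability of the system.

The denominator s^2 + 4s + 8 factors as (s^2 + 4s + 8), giving poles at s = -2 ± 2j.
Since all poles lie strictly in the left half-plane, the system is stable.

stable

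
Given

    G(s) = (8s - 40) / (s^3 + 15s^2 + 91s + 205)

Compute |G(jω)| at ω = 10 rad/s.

Substitute s = j10: numerator = -40 + j80, denominator = -1295 - j90.
|G(j10)| = |-40 + j80| / |-1295 - j90| = 89.443 / 1298.1 ≈ 0.06890.

|G(j10)| ≈ 0.06890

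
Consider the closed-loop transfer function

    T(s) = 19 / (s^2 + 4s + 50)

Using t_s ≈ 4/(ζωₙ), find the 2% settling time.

t_s ≈ 2 s

Comparing s^2 + 4s + 50 to s^2 + 2ζωₙs + ωₙ²: ωₙ = √50 ≈ 7.071 rad/s and ζ = 4/(2·√50) ≈ 0.2828.
ζωₙ = 4/2 = 2, so t_s ≈ 4/(ζωₙ) = 4/2 = 2 s.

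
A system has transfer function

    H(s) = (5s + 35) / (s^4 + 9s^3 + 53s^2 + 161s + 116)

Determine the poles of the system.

The poles are the roots of the denominator s^4 + 9s^3 + 53s^2 + 161s + 116 = 0.
Trying s = -4: the polynomial evaluates to 0, so (s + 4) is a factor.
Dividing out leaves s^3 + 5s^2 + 33s + 29 = 0.
This factors further as (s^2 + 4s + 29)(s + 1) = 0.

s = -2 + 5j, -2 - 5j, -4, -1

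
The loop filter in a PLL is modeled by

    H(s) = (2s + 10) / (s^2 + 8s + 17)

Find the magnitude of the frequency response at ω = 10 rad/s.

Substitute s = j10: numerator = 10 + j20, denominator = -83 + j80.
|H(j10)| = |10 + j20| / |-83 + j80| = 22.361 / 115.28 ≈ 0.1940.

|H(j10)| ≈ 0.1940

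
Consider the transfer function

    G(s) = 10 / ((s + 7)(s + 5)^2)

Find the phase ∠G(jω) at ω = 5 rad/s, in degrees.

At s = j5: numerator = 10, denominator = -250 + j350.
∠G = ∠num − ∠den = 0° − (125.54°) = -125.5°.

∠G(j5) ≈ -125.5°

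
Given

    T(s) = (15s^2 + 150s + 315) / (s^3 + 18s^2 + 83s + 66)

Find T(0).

T(0) = 105/22 ≈ 4.773

Set s = 0: T(0) = (315) / (66) = 105/22.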